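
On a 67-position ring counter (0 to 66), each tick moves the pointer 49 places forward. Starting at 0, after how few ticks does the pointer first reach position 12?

44

49⁻¹ ≡ 26 (mod 67) because 49·26 = 1274 = 19·67 + 1.
Multiplying both sides by 26: x ≡ 26·12 = 312 ≡ 44 (mod 67).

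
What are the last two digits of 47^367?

63

Successive squares of 47 mod 100: 47^1≡47, 47^2≡9, 47^4≡81, 47^8≡61, 47^16≡21, 47^32≡41, 47^64≡81, 47^128≡61, 47^256≡21.
Since 367 = 1 + 2 + 4 + 8 + 32 + 64 + 256 in binary, 47^367 ≡ 47·9·81·61·41·81·21 ≡ 63 (mod 100).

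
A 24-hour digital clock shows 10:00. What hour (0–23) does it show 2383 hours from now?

2383 mod 24 = 7 (since 99·24 = 2376).
(10 + 7) mod 24 = 17.

17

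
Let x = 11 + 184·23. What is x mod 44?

184·23 = 4232.
4232 mod 44 = 8 (since 96·44 = 4224).
(11 + 8) mod 44 = 19.

19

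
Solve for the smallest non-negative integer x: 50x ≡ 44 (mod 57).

10

50⁻¹ ≡ 8 (mod 57) because 50·8 = 400 = 7·57 + 1.
Multiplying both sides by 8: x ≡ 8·44 = 352 ≡ 10 (mod 57).
Check: 50·10 = 500 = 8·57 + 44.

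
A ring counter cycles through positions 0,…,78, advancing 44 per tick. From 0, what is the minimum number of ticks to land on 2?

18

The inverse of 44 mod 79 is 9 (since 44·9 = 396 ≡ 1).
Multiplying both sides by 9: x ≡ 9·2 = 18 ≡ 18 (mod 79).
Check: 44·18 = 792 = 10·79 + 2.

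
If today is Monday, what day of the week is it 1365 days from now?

Monday

1365 = 195·7 + 0, so 1365 mod 7 = 0.
Monday + 0 days → Monday.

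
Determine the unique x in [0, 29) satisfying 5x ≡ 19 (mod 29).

27

5⁻¹ ≡ 6 (mod 29) because 5·6 = 30 = 1·29 + 1.
Multiplying both sides by 6: x ≡ 6·19 = 114 ≡ 27 (mod 29).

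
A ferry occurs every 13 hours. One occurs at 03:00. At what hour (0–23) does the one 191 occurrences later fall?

14

191·13 = 2483.
2483 = 103·24 + 11, so 2483 mod 24 = 11.
(3 + 11) mod 24 = 14.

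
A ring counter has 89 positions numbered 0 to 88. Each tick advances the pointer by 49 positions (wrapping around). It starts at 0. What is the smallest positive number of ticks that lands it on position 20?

44

The inverse of 49 mod 89 is 20 (since 49·20 = 980 ≡ 1).
Multiplying both sides by 20: x ≡ 20·20 = 400 ≡ 44 (mod 89).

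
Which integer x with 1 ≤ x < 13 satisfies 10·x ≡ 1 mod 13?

4

10·4 = 40 = 3·13 + 1, so 10⁻¹ ≡ 4 (mod 13).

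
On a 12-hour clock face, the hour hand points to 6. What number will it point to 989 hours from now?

Dividing 989 by 12 gives quotient 82 and remainder 5.
6 + 5 → 11 on a 12-hour dial.

11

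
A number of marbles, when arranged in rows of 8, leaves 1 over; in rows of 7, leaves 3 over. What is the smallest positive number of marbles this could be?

17

Since 7·7 ≡ 1 (mod 8), take x = 3 + 7·((1−3)·7 mod 8) = 3 + 7·2 = 17.
Check: 17 mod 8 = 1, 17 mod 7 = 3.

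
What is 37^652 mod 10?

1

The units digit of 37^n cycles with period 4: 7, 9, 3, 1, …
652 mod 4 = 0, so the last digit matches 7^4 = 1.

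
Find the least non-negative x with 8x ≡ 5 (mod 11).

The inverse of 8 mod 11 is 7 (since 8·7 = 56 ≡ 1).
Multiplying both sides by 7: x ≡ 7·5 = 35 ≡ 2 (mod 11).
Check: 8·2 = 16 = 1·11 + 5.

2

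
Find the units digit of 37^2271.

Powers of 7 mod 10 repeat with period 4: 7, 9, 3, 1.
2271 mod 4 = 3, so the last digit matches 7^3 = 3.

3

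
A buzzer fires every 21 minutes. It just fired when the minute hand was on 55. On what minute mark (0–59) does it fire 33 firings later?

28

33·21 = 693.
Dividing 693 by 60 gives quotient 11 and remainder 33.
(55 + 33) mod 60 = 28.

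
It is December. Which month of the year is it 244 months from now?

April

244 = 20·12 + 4, so 244 mod 12 = 4.
December + 4 months → April.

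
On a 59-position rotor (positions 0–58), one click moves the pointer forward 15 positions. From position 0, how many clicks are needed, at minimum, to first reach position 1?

15·4 = 60 = 1·59 + 1, so 15⁻¹ ≡ 4 (mod 59).

4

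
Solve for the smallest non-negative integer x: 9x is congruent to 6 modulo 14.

The inverse of 9 mod 14 is 11 (since 9·11 = 99 ≡ 1).
So x ≡ 11·6 = 66 ≡ 10 (mod 14).
Check: 9·10 = 90 = 6·14 + 6.

10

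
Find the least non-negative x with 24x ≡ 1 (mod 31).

22

The inverse of 24 mod 31 is 22 (since 24·22 = 528 ≡ 1).
So x ≡ 22·1 = 22 ≡ 22 (mod 31).
Check: 24·22 = 528 = 17·31 + 1.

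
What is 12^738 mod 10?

4

Last digits of 2^n: 2, 4, 8, 6 (period 4).
738 leaves remainder 2 on division by 4, so 12^738 ends in 4.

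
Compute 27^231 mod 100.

23

Square-and-reduce mod 100: 27^1≡27, 27^2≡29, 27^4≡41, 27^8≡81, 27^16≡61, 27^32≡21, 27^64≡41, 27^128≡81.
231 = 1 + 2 + 4 + 32 + 64 + 128, so 27^231 ≡ 27·29·41·21·41·81 ≡ 23 (mod 100).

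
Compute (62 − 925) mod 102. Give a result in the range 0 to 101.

925 mod 102 = 7 (since 9·102 = 918).
(62 − 7) mod 102 = 55.

55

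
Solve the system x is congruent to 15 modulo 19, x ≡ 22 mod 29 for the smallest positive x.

x ≡ 15 (mod 19) gives x ∈ {15, 34, 53, 72, 91, 110, 129, 148, …}.
The first of these with x mod 29 = 22 is 167.

167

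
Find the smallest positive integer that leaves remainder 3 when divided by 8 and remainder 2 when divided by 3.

Since 3·3 ≡ 1 (mod 8), take x = 2 + 3·((3−2)·3 mod 8) = 2 + 3·3 = 11.
Check: 11 mod 8 = 3, 11 mod 3 = 2.

11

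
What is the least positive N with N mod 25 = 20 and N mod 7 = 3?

Since 7·18 ≡ 1 (mod 25), take x = 3 + 7·((20−3)·18 mod 25) = 3 + 7·6 = 45.
Check: 45 mod 25 = 20, 45 mod 7 = 3.

45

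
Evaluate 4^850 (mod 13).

Square-and-reduce mod 13: 4^1≡4, 4^2≡3, 4^4≡9, 4^8≡3, 4^16≡9, 4^32≡3, 4^64≡9, 4^128≡3, 4^256≡9, 4^512≡3.
850 = 2 + 16 + 64 + 256 + 512, so 4^850 ≡ 3·9·9·9·3 ≡ 9 (mod 13).

9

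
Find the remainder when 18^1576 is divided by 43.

25

Square-and-reduce mod 43: 18^1≡18, 18^2≡23, 18^4≡13, 18^8≡40, 18^16≡9, 18^32≡38, 18^64≡25, 18^128≡23, 18^256≡13, 18^512≡40, 18^1024≡9.
Since 1576 = 8 + 32 + 512 + 1024 in binary, 18^1576 ≡ 40·38·40·9 ≡ 25 (mod 43).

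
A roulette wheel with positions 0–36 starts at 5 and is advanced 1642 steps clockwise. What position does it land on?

1642 − 44·37 = 14, so 1642 ≡ 14 (mod 37).
(5 + 14) mod 37 = 19.

19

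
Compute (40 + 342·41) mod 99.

4

342·41 = 14022.
14022 = 141·99 + 63, so 14022 mod 99 = 63.
(40 + 63) mod 99 = 4.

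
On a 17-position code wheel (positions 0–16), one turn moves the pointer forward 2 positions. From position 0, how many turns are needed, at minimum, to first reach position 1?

9

2·9 = 18 = 1·17 + 1, so 2⁻¹ ≡ 9 (mod 17).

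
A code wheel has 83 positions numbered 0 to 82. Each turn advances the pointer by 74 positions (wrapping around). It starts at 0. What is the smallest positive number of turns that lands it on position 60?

74⁻¹ ≡ 46 (mod 83) because 74·46 = 3404 = 41·83 + 1.
So x ≡ 46·60 = 2760 ≡ 21 (mod 83).
Check: 74·21 = 1554 = 18·83 + 60.

21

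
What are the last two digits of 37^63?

53

Successive squares of 37 mod 100: 37^1≡37, 37^2≡69, 37^4≡61, 37^8≡21, 37^16≡41, 37^32≡81.
63 = 1 + 2 + 4 + 8 + 16 + 32, so 37^63 ≡ 37·69·61·21·41·81 ≡ 53 (mod 100).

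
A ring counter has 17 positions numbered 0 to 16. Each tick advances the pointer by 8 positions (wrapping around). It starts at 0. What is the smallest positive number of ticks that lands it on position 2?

13

8⁻¹ ≡ 15 (mod 17) because 8·15 = 120 = 7·17 + 1.
Multiplying both sides by 15: x ≡ 15·2 = 30 ≡ 13 (mod 17).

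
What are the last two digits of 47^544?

By repeated squaring mod 100: 47^1≡47, 47^2≡9, 47^4≡81, 47^8≡61, 47^16≡21, 47^32≡41, 47^64≡81, 47^128≡61, 47^256≡21, 47^512≡41.
Since 544 = 32 + 512 in binary, 47^544 ≡ 41·41 ≡ 81 (mod 100).

81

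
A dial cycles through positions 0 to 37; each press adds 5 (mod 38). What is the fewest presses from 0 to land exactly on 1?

38 = 7·5 + 3
5 = 1·3 + 2
3 = 1·2 + 1
2 = 2·1 + 0
Back-substituting gives 5·23 ≡ 1 (mod 38).

23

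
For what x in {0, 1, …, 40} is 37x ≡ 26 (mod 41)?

14

37⁻¹ ≡ 10 (mod 41) because 37·10 = 370 = 9·41 + 1.
Multiplying both sides by 10: x ≡ 10·26 = 260 ≡ 14 (mod 41).
Check: 37·14 = 518 = 12·41 + 26.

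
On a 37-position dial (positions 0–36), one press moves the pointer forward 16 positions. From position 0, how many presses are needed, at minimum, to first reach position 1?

7

16·7 = 112 = 3·37 + 1, so 16⁻¹ ≡ 7 (mod 37).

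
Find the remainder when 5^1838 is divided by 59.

Square-and-reduce mod 59: 5^1≡5, 5^2≡25, 5^4≡35, 5^8≡45, 5^16≡19, 5^32≡7, 5^64≡49, 5^128≡41, 5^256≡29, 5^512≡15, 5^1024≡48.
Since 1838 = 2 + 4 + 8 + 32 + 256 + 512 + 1024 in binary, 5^1838 ≡ 25·35·45·7·29·15·48 ≡ 20 (mod 59).

20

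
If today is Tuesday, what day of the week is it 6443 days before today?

Saturday

6443 = 920·7 + 3, so 6443 mod 7 = 3.
Tuesday − 3 days → Saturday.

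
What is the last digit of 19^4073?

The units digit of 19^n cycles with period 2: 9, 1, …
4073 leaves remainder 1 on division by 2, so 19^4073 ends in 9.

9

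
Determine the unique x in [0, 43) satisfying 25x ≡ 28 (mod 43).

8

The inverse of 25 mod 43 is 31 (since 25·31 = 775 ≡ 1).
So x ≡ 31·28 = 868 ≡ 8 (mod 43).
Check: 25·8 = 200 = 4·43 + 28.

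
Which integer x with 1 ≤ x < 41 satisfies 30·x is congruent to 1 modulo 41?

30·26 = 780 = 19·41 + 1, so 30⁻¹ ≡ 26 (mod 41).

26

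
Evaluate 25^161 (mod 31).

5

By repeated squaring mod 31: 25^1≡25, 25^2≡5, 25^4≡25, 25^8≡5, 25^16≡25, 25^32≡5, 25^64≡25, 25^128≡5.
161 = 1 + 32 + 128, so 25^161 ≡ 25·5·5 ≡ 5 (mod 31).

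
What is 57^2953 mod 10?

The units digit of 57^n cycles with period 4: 7, 9, 3, 1, …
2953 leaves remainder 1 on division by 4, so 57^2953 ends in 7.

7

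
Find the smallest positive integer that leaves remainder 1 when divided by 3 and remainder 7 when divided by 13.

Since 13·1 ≡ 1 (mod 3), take x = 7 + 13·((1−7)·1 mod 3) = 7 + 13·0 = 7.
Check: 7 mod 3 = 1, 7 mod 13 = 7.

7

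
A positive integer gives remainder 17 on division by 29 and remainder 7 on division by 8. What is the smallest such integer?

191

x ≡ 7 (mod 8) gives x ∈ {7, 15, 23, 31, 39, 47, 55, 63, …}.
The first of these with x mod 29 = 17 is 191.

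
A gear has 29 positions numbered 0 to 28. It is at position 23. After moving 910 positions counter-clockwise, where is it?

910 = 31·29 + 11, so 910 mod 29 = 11.
(23 − 11) mod 29 = 12.

12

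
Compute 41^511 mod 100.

Successive squares of 41 mod 100: 41^1≡41, 41^2≡81, 41^4≡61, 41^8≡21, 41^16≡41, 41^32≡81, 41^64≡61, 41^128≡21, 41^256≡41.
Since 511 = 1 + 2 + 4 + 8 + 16 + 32 + 64 + 128 + 256 in binary, 41^511 ≡ 41·81·61·21·41·81·61·21·41 ≡ 41 (mod 100).

41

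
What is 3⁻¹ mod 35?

3·12 = 36 = 1·35 + 1, so 3⁻¹ ≡ 12 (mod 35).

12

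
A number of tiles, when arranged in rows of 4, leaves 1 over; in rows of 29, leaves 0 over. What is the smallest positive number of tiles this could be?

Since 29·1 ≡ 1 (mod 4), take x = 0 + 29·((1−0)·1 mod 4) = 0 + 29·1 = 29.
Check: 29 mod 4 = 1, 29 mod 29 = 0.

29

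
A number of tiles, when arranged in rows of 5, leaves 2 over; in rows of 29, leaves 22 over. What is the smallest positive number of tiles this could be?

22

x ≡ 2 (mod 5) gives x ∈ {2, 7, 12, 17, 22}.
The first of these with x mod 29 = 22 is 22.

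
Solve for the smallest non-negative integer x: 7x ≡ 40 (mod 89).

7⁻¹ ≡ 51 (mod 89) because 7·51 = 357 = 4·89 + 1.
So x ≡ 51·40 = 2040 ≡ 82 (mod 89).

82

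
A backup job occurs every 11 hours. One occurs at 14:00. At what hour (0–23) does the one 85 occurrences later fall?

13

85·11 = 935.
935 − 38·24 = 23, so 935 ≡ 23 (mod 24).
(14 + 23) mod 24 = 13.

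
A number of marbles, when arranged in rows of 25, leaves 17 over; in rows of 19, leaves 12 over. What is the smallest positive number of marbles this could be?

Since 19·4 ≡ 1 (mod 25), take x = 12 + 19·((17−12)·4 mod 25) = 12 + 19·20 = 392.
Check: 392 mod 25 = 17, 392 mod 19 = 12.

392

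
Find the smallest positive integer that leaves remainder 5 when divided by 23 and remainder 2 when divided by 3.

Since 3·8 ≡ 1 (mod 23), take x = 2 + 3·((5−2)·8 mod 23) = 2 + 3·1 = 5.
Check: 5 mod 23 = 5, 5 mod 3 = 2.

5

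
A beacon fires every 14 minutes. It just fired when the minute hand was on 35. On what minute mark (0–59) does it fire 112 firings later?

43

112·14 = 1568.
1568 = 26·60 + 8, so 1568 mod 60 = 8.
(35 + 8) mod 60 = 43.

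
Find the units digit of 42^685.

2

The units digit of 42^n cycles with period 4: 2, 4, 8, 6, …
685 leaves remainder 1 on division by 4, so 42^685 ends in 2.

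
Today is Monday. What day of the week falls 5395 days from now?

5395 − 770·7 = 5, so 5395 ≡ 5 (mod 7).
Monday + 5 days → Saturday.

Saturday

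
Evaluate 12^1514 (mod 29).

Square-and-reduce mod 29: 12^1≡12, 12^2≡28, 12^4≡1, 12^8≡1, 12^16≡1, 12^32≡1, 12^64≡1, 12^128≡1, 12^256≡1, 12^512≡1, 12^1024≡1.
Since 1514 = 2 + 8 + 32 + 64 + 128 + 256 + 1024 in binary, 12^1514 ≡ 28·1·1·1·1·1·1 ≡ 28 (mod 29).

28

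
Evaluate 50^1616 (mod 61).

Successive squares of 50 mod 61: 50^1≡50, 50^2≡60, 50^4≡1, 50^8≡1, 50^16≡1, 50^32≡1, 50^64≡1, 50^128≡1, 50^256≡1, 50^512≡1, 50^1024≡1.
1616 = 16 + 64 + 512 + 1024, so 50^1616 ≡ 1·1·1·1 ≡ 1 (mod 61).

1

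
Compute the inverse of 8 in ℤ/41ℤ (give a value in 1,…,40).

36

41 = 5·8 + 1
8 = 8·1 + 0
Back-substituting gives 8·36 ≡ 1 (mod 41).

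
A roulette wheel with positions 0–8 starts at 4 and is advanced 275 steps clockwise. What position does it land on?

Dividing 275 by 9 gives quotient 30 and remainder 5.
(4 + 5) mod 9 = 0.

0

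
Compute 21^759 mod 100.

Successive squares of 21 mod 100: 21^1≡21, 21^2≡41, 21^4≡81, 21^8≡61, 21^16≡21, 21^32≡41, 21^64≡81, 21^128≡61, 21^256≡21, 21^512≡41.
759 = 1 + 2 + 4 + 16 + 32 + 64 + 128 + 512, so 21^759 ≡ 21·41·81·21·41·81·61·41 ≡ 81 (mod 100).

81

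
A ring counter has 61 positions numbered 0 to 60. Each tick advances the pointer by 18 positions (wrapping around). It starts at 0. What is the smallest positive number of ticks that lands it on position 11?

18⁻¹ ≡ 17 (mod 61) because 18·17 = 306 = 5·61 + 1.
Multiplying both sides by 17: x ≡ 17·11 = 187 ≡ 4 (mod 61).

4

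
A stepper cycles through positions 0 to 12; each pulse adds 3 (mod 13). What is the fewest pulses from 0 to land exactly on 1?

9

13 = 4·3 + 1
3 = 3·1 + 0
Back-substituting gives 3·9 ≡ 1 (mod 13).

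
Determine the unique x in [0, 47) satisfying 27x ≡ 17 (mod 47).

27⁻¹ ≡ 7 (mod 47) because 27·7 = 189 = 4·47 + 1.
So x ≡ 7·17 = 119 ≡ 25 (mod 47).
Check: 27·25 = 675 = 14·47 + 17.

25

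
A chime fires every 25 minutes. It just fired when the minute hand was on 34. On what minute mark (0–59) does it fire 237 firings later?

19

237·25 = 5925.
5925 − 98·60 = 45, so 5925 ≡ 45 (mod 60).
(34 + 45) mod 60 = 19.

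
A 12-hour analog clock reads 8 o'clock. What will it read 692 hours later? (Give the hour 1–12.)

692 − 57·12 = 8, so 692 ≡ 8 (mod 12).
8 + 8 → 4 on a 12-hour dial.

4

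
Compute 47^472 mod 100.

41

By repeated squaring mod 100: 47^1≡47, 47^2≡9, 47^4≡81, 47^8≡61, 47^16≡21, 47^32≡41, 47^64≡81, 47^128≡61, 47^256≡21.
Since 472 = 8 + 16 + 64 + 128 + 256 in binary, 47^472 ≡ 61·21·81·61·21 ≡ 41 (mod 100).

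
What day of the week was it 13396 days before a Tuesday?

13396 − 1913·7 = 5, so 13396 ≡ 5 (mod 7).
Tuesday − 5 days → Thursday.

Thursday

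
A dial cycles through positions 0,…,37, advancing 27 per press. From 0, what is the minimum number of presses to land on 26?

8

27⁻¹ ≡ 31 (mod 38) because 27·31 = 837 = 22·38 + 1.
Multiplying both sides by 31: x ≡ 31·26 = 806 ≡ 8 (mod 38).
Check: 27·8 = 216 = 5·38 + 26.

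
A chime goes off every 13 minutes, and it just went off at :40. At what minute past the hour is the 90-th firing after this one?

90·13 = 1170.
Dividing 1170 by 60 gives quotient 19 and remainder 30.
(40 + 30) mod 60 = 10.

10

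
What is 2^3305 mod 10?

2

Last digits of 2^n: 2, 4, 8, 6 (period 4).
3305 leaves remainder 1 on division by 4, so 2^3305 ends in 2.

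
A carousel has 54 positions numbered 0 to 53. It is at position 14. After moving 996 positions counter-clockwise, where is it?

Dividing 996 by 54 gives quotient 18 and remainder 24.
(14 − 24) mod 54 = 44.

44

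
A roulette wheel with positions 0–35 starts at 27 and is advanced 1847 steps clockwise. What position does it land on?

2

1847 = 51·36 + 11, so 1847 mod 36 = 11.
(27 + 11) mod 36 = 2.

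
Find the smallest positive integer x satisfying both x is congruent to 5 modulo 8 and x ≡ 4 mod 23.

165

Since 23·7 ≡ 1 (mod 8), take x = 4 + 23·((5−4)·7 mod 8) = 4 + 23·7 = 165.
Check: 165 mod 8 = 5, 165 mod 23 = 4.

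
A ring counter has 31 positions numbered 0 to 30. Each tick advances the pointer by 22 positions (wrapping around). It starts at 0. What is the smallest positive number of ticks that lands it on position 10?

23

22⁻¹ ≡ 24 (mod 31) because 22·24 = 528 = 17·31 + 1.
So x ≡ 24·10 = 240 ≡ 23 (mod 31).
Check: 22·23 = 506 = 16·31 + 10.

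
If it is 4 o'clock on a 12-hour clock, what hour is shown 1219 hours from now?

11

1219 mod 12 = 7 (since 101·12 = 1212).
4 + 7 → 11 on a 12-hour dial.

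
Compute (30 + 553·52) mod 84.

58

553·52 = 28756.
28756 − 342·84 = 28, so 28756 ≡ 28 (mod 84).
(30 + 28) mod 84 = 58.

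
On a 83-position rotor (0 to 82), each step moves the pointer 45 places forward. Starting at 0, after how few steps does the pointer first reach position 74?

45⁻¹ ≡ 24 (mod 83) because 45·24 = 1080 = 13·83 + 1.
Multiplying both sides by 24: x ≡ 24·74 = 1776 ≡ 33 (mod 83).

33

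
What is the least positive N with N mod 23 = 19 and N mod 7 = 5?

x ≡ 5 (mod 7) gives x ∈ {5, 12, 19}.
The first of these with x mod 23 = 19 is 19.

19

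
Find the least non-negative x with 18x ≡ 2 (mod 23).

The inverse of 18 mod 23 is 9 (since 18·9 = 162 ≡ 1).
So x ≡ 9·2 = 18 ≡ 18 (mod 23).

18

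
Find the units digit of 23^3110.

The units digit of 23^n cycles with period 4: 3, 9, 7, 1, …
3110 mod 4 = 2, so the last digit matches 3^2 = 9.

9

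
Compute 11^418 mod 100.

81

Square-and-reduce mod 100: 11^1≡11, 11^2≡21, 11^4≡41, 11^8≡81, 11^16≡61, 11^32≡21, 11^64≡41, 11^128≡81, 11^256≡61.
418 = 2 + 32 + 128 + 256, so 11^418 ≡ 21·21·81·61 ≡ 81 (mod 100).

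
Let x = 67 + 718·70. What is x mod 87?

41

718·70 = 50260.
50260 − 577·87 = 61, so 50260 ≡ 61 (mod 87).
(67 + 61) mod 87 = 41.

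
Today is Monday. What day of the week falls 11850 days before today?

11850 = 1692·7 + 6, so 11850 mod 7 = 6.
Monday − 6 days → Tuesday.

Tuesday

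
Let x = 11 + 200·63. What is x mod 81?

200·63 = 12600.
Dividing 12600 by 81 gives quotient 155 and remainder 45.
(11 + 45) mod 81 = 56.

56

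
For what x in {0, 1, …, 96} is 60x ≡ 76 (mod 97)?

The inverse of 60 mod 97 is 76 (since 60·76 = 4560 ≡ 1).
So x ≡ 76·76 = 5776 ≡ 53 (mod 97).

53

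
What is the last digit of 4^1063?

Powers of 4 mod 10 repeat with period 2: 4, 6.
1063 mod 2 = 1, so the last digit matches 4^1 = 4.

4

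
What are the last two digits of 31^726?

By repeated squaring mod 100: 31^1≡31, 31^2≡61, 31^4≡21, 31^8≡41, 31^16≡81, 31^32≡61, 31^64≡21, 31^128≡41, 31^256≡81, 31^512≡61.
Since 726 = 2 + 4 + 16 + 64 + 128 + 512 in binary, 31^726 ≡ 61·21·81·21·41·61 ≡ 81 (mod 100).

81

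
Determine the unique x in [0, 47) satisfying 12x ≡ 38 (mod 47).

11

The inverse of 12 mod 47 is 4 (since 12·4 = 48 ≡ 1).
Multiplying both sides by 4: x ≡ 4·38 = 152 ≡ 11 (mod 47).
Check: 12·11 = 132 = 2·47 + 38.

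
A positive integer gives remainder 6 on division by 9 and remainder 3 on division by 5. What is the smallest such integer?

33

x ≡ 3 (mod 5) gives x ∈ {3, 8, 13, 18, 23, 28, 33}.
The first of these with x mod 9 = 6 is 33.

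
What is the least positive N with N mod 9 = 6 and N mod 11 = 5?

60

x ≡ 6 (mod 9) gives x ∈ {6, 15, 24, 33, 42, 51, 60}.
The first of these with x mod 11 = 5 is 60.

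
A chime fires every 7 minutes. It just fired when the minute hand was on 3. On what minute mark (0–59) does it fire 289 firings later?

289·7 = 2023.
2023 = 33·60 + 43, so 2023 mod 60 = 43.
(3 + 43) mod 60 = 46.

46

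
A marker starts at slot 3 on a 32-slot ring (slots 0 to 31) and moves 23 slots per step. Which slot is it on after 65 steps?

26

65·23 = 1495.
1495 = 46·32 + 23, so 1495 mod 32 = 23.
(3 + 23) mod 32 = 26.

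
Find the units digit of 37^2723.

Last digits of 7^n: 7, 9, 3, 1 (period 4).
2723 leaves remainder 3 on division by 4, so 37^2723 ends in 3.

3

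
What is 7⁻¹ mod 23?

23 = 3·7 + 2
7 = 3·2 + 1
2 = 2·1 + 0
Back-substituting gives 7·10 ≡ 1 (mod 23).

10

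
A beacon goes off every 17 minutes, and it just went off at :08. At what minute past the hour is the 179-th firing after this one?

179·17 = 3043.
3043 mod 60 = 43 (since 50·60 = 3000).
(8 + 43) mod 60 = 51.

51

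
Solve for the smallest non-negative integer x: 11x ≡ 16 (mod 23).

14

11⁻¹ ≡ 21 (mod 23) because 11·21 = 231 = 10·23 + 1.
So x ≡ 21·16 = 336 ≡ 14 (mod 23).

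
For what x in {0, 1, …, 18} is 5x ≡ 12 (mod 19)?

5⁻¹ ≡ 4 (mod 19) because 5·4 = 20 = 1·19 + 1.
Multiplying both sides by 4: x ≡ 4·12 = 48 ≡ 10 (mod 19).
Check: 5·10 = 50 = 2·19 + 12.

10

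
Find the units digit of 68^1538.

4

The units digit of 68^n cycles with period 4: 8, 4, 2, 6, …
1538 leaves remainder 2 on division by 4, so 68^1538 ends in 4.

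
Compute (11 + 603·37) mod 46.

12

603·37 = 22311.
22311 mod 46 = 1 (since 485·46 = 22310).
(11 + 1) mod 46 = 12.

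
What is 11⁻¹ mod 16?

3

11·3 = 33 = 2·16 + 1, so 11⁻¹ ≡ 3 (mod 16).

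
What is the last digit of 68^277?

8

Last digits of 8^n: 8, 4, 2, 6 (period 4).
277 leaves remainder 1 on division by 4, so 68^277 ends in 8.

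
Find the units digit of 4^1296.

Powers of 4 mod 10 repeat with period 2: 4, 6.
1296 leaves remainder 0 on division by 2, so 4^1296 ends in 6.

6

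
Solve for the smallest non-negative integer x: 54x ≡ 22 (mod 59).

31

The inverse of 54 mod 59 is 47 (since 54·47 = 2538 ≡ 1).
Multiplying both sides by 47: x ≡ 47·22 = 1034 ≡ 31 (mod 59).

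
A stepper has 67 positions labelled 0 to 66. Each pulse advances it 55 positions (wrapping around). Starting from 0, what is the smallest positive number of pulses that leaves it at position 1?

55·39 = 2145 = 32·67 + 1, so 55⁻¹ ≡ 39 (mod 67).

39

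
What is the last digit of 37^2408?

The units digit of 37^n cycles with period 4: 7, 9, 3, 1, …
2408 mod 4 = 0, so the last digit matches 7^4 = 1.

1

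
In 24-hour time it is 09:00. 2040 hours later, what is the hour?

9

Dividing 2040 by 24 gives quotient 85 and remainder 0.
(9 + 0) mod 24 = 9.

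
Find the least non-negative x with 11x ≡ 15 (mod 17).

11⁻¹ ≡ 14 (mod 17) because 11·14 = 154 = 9·17 + 1.
Multiplying both sides by 14: x ≡ 14·15 = 210 ≡ 6 (mod 17).

6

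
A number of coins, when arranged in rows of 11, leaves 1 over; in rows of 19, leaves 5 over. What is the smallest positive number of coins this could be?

100

Since 19·7 ≡ 1 (mod 11), take x = 5 + 19·((1−5)·7 mod 11) = 5 + 19·5 = 100.
Check: 100 mod 11 = 1, 100 mod 19 = 5.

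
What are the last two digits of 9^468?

Successive squares of 9 mod 100: 9^1≡9, 9^2≡81, 9^4≡61, 9^8≡21, 9^16≡41, 9^32≡81, 9^64≡61, 9^128≡21, 9^256≡41.
468 = 4 + 16 + 64 + 128 + 256, so 9^468 ≡ 61·41·61·21·41 ≡ 21 (mod 100).

21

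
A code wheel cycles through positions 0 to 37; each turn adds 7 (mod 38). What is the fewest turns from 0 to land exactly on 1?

7·11 = 77 = 2·38 + 1, so 7⁻¹ ≡ 11 (mod 38).

11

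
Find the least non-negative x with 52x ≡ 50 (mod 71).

31

The inverse of 52 mod 71 is 56 (since 52·56 = 2912 ≡ 1).
Multiplying both sides by 56: x ≡ 56·50 = 2800 ≡ 31 (mod 71).
Check: 52·31 = 1612 = 22·71 + 50.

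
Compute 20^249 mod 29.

7

By repeated squaring mod 29: 20^1≡20, 20^2≡23, 20^4≡7, 20^8≡20, 20^16≡23, 20^32≡7, 20^64≡20, 20^128≡23.
249 = 1 + 8 + 16 + 32 + 64 + 128, so 20^249 ≡ 20·20·23·7·20·23 ≡ 7 (mod 29).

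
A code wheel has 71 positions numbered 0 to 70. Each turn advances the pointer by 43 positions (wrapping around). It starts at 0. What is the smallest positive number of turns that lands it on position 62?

13

43⁻¹ ≡ 38 (mod 71) because 43·38 = 1634 = 23·71 + 1.
Multiplying both sides by 38: x ≡ 38·62 = 2356 ≡ 13 (mod 71).
Check: 43·13 = 559 = 7·71 + 62.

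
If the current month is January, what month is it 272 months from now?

272 − 22·12 = 8, so 272 ≡ 8 (mod 12).
January + 8 months → September.

September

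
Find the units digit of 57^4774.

The units digit of 57^n cycles with period 4: 7, 9, 3, 1, …
4774 leaves remainder 2 on division by 4, so 57^4774 ends in 9.

9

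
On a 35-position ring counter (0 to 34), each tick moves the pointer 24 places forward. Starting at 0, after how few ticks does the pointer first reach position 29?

26

The inverse of 24 mod 35 is 19 (since 24·19 = 456 ≡ 1).
Multiplying both sides by 19: x ≡ 19·29 = 551 ≡ 26 (mod 35).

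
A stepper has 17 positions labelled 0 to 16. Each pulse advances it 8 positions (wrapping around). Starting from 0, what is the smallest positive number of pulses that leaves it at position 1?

15

8·15 = 120 = 7·17 + 1, so 8⁻¹ ≡ 15 (mod 17).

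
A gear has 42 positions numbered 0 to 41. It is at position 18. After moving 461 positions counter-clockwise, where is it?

19

461 = 10·42 + 41, so 461 mod 42 = 41.
(18 − 41) mod 42 = 19.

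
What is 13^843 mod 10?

Powers of 3 mod 10 repeat with period 4: 3, 9, 7, 1.
843 leaves remainder 3 on division by 4, so 13^843 ends in 7.

7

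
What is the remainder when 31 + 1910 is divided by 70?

1910 = 27·70 + 20, so 1910 mod 70 = 20.
(31 + 20) mod 70 = 51.

51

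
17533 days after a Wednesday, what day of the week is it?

17533 − 2504·7 = 5, so 17533 ≡ 5 (mod 7).
Wednesday + 5 days → Monday.

Monday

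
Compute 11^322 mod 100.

Successive squares of 11 mod 100: 11^1≡11, 11^2≡21, 11^4≡41, 11^8≡81, 11^16≡61, 11^32≡21, 11^64≡41, 11^128≡81, 11^256≡61.
322 = 2 + 64 + 256, so 11^322 ≡ 21·41·61 ≡ 21 (mod 100).

21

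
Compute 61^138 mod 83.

64

Successive squares of 61 mod 83: 61^1≡61, 61^2≡69, 61^4≡30, 61^8≡70, 61^16≡3, 61^32≡9, 61^64≡81, 61^128≡4.
Since 138 = 2 + 8 + 128 in binary, 61^138 ≡ 69·70·4 ≡ 64 (mod 83).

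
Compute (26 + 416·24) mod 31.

28

416·24 = 9984.
Dividing 9984 by 31 gives quotient 322 and remainder 2.
(26 + 2) mod 31 = 28.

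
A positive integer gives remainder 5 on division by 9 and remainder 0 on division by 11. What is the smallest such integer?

77

x ≡ 5 (mod 9) gives x ∈ {5, 14, 23, 32, 41, 50, 59, 68, …}.
The first of these with x mod 11 = 0 is 77.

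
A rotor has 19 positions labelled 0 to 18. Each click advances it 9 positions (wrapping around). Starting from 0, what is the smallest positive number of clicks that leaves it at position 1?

19 = 2·9 + 1
9 = 9·1 + 0
Back-substituting gives 9·17 ≡ 1 (mod 19).

17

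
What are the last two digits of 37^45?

57

Square-and-reduce mod 100: 37^1≡37, 37^2≡69, 37^4≡61, 37^8≡21, 37^16≡41, 37^32≡81.
45 = 1 + 4 + 8 + 32, so 37^45 ≡ 37·61·21·81 ≡ 57 (mod 100).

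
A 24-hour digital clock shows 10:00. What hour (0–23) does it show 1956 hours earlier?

22

Dividing 1956 by 24 gives quotient 81 and remainder 12.
(10 − 12) mod 24 = 22.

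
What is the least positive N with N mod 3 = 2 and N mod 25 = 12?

x ≡ 2 (mod 3) gives x ∈ {2, 5, 8, 11, 14, 17, 20, 23, …}.
The first of these with x mod 25 = 12 is 62.

62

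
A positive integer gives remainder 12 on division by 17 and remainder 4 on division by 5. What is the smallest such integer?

x ≡ 4 (mod 5) gives x ∈ {4, 9, 14, 19, 24, 29}.
The first of these with x mod 17 = 12 is 29.

29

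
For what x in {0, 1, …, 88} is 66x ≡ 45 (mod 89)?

The inverse of 66 mod 89 is 58 (since 66·58 = 3828 ≡ 1).
So x ≡ 58·45 = 2610 ≡ 29 (mod 89).

29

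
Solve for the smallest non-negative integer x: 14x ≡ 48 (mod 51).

18

14⁻¹ ≡ 11 (mod 51) because 14·11 = 154 = 3·51 + 1.
So x ≡ 11·48 = 528 ≡ 18 (mod 51).
Check: 14·18 = 252 = 4·51 + 48.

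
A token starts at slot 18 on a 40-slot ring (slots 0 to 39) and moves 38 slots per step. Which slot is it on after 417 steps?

24

417·38 = 15846.
15846 = 396·40 + 6, so 15846 mod 40 = 6.
(18 + 6) mod 40 = 24.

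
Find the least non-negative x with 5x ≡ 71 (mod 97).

5⁻¹ ≡ 39 (mod 97) because 5·39 = 195 = 2·97 + 1.
So x ≡ 39·71 = 2769 ≡ 53 (mod 97).

53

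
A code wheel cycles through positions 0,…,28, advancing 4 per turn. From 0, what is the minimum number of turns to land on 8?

The inverse of 4 mod 29 is 22 (since 4·22 = 88 ≡ 1).
So x ≡ 22·8 = 176 ≡ 2 (mod 29).

2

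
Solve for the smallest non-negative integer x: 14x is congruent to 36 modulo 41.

26

The inverse of 14 mod 41 is 3 (since 14·3 = 42 ≡ 1).
So x ≡ 3·36 = 108 ≡ 26 (mod 41).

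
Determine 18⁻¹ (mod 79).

22

79 = 4·18 + 7
18 = 2·7 + 4
7 = 1·4 + 3
4 = 1·3 + 1
3 = 3·1 + 0
Back-substituting gives 18·22 ≡ 1 (mod 79).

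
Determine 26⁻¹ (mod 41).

30

26·30 = 780 = 19·41 + 1, so 26⁻¹ ≡ 30 (mod 41).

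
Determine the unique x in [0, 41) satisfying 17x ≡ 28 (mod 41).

17⁻¹ ≡ 29 (mod 41) because 17·29 = 493 = 12·41 + 1.
So x ≡ 29·28 = 812 ≡ 33 (mod 41).

33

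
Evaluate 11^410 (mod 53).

By repeated squaring mod 53: 11^1≡11, 11^2≡15, 11^4≡13, 11^8≡10, 11^16≡47, 11^32≡36, 11^64≡24, 11^128≡46, 11^256≡49.
Since 410 = 2 + 8 + 16 + 128 + 256 in binary, 11^410 ≡ 15·10·47·46·49 ≡ 28 (mod 53).

28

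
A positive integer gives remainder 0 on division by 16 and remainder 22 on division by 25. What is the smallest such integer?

Since 25·9 ≡ 1 (mod 16), take x = 22 + 25·((0−22)·9 mod 16) = 22 + 25·10 = 272.
Check: 272 mod 16 = 0, 272 mod 25 = 22.

272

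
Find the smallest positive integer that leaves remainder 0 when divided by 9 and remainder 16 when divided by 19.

x ≡ 0 (mod 9) gives x ∈ {0, 9, 18, 27, 36, 45, 54}.
The first of these with x mod 19 = 16 is 54.

54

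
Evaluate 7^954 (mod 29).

Successive squares of 7 mod 29: 7^1≡7, 7^2≡20, 7^4≡23, 7^8≡7, 7^16≡20, 7^32≡23, 7^64≡7, 7^128≡20, 7^256≡23, 7^512≡7.
954 = 2 + 8 + 16 + 32 + 128 + 256 + 512, so 7^954 ≡ 20·7·20·23·20·23·7 ≡ 20 (mod 29).

20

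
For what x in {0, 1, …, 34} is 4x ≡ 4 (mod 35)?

1

The inverse of 4 mod 35 is 9 (since 4·9 = 36 ≡ 1).
So x ≡ 9·4 = 36 ≡ 1 (mod 35).
Check: 4·1 = 4 = 0·35 + 4.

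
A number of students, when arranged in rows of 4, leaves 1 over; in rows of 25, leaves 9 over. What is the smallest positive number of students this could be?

9

Since 25·1 ≡ 1 (mod 4), take x = 9 + 25·((1−9)·1 mod 4) = 9 + 25·0 = 9.
Check: 9 mod 4 = 1, 9 mod 25 = 9.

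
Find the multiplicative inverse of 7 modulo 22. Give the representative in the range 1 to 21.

7·19 = 133 = 6·22 + 1, so 7⁻¹ ≡ 19 (mod 22).

19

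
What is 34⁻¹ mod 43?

34·19 = 646 = 15·43 + 1, so 34⁻¹ ≡ 19 (mod 43).

19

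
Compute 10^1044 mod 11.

1

By repeated squaring mod 11: 10^1≡10, 10^2≡1, 10^4≡1, 10^8≡1, 10^16≡1, 10^32≡1, 10^64≡1, 10^128≡1, 10^256≡1, 10^512≡1, 10^1024≡1.
1044 = 4 + 16 + 1024, so 10^1044 ≡ 1·1·1 ≡ 1 (mod 11).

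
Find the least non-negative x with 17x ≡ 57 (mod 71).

66

17⁻¹ ≡ 46 (mod 71) because 17·46 = 782 = 11·71 + 1.
So x ≡ 46·57 = 2622 ≡ 66 (mod 71).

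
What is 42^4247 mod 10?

8

Powers of 2 mod 10 repeat with period 4: 2, 4, 8, 6.
4247 mod 4 = 3, so the last digit matches 2^3 = 8.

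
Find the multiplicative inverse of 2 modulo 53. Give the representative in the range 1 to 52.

53 = 26·2 + 1
2 = 2·1 + 0
Back-substituting gives 2·27 ≡ 1 (mod 53).

27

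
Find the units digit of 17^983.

3

Powers of 7 mod 10 repeat with period 4: 7, 9, 3, 1.
983 leaves remainder 3 on division by 4, so 17^983 ends in 3.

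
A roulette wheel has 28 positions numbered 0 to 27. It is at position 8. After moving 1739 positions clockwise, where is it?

11

Dividing 1739 by 28 gives quotient 62 and remainder 3.
(8 + 3) mod 28 = 11.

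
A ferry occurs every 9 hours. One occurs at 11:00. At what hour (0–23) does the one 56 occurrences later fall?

56·9 = 504.
504 − 21·24 = 0, so 504 ≡ 0 (mod 24).
(11 + 0) mod 24 = 11.

11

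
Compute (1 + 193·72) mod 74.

193·72 = 13896.
13896 = 187·74 + 58, so 13896 mod 74 = 58.
(1 + 58) mod 74 = 59.

59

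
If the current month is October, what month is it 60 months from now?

October

60 mod 12 = 0 (since 5·12 = 60).
October + 0 months → October.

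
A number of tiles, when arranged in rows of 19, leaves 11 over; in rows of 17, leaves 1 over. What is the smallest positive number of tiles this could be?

239

x ≡ 1 (mod 17) gives x ∈ {1, 18, 35, 52, 69, 86, 103, 120, …}.
The first of these with x mod 19 = 11 is 239.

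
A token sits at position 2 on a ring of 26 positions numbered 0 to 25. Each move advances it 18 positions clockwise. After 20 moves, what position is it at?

24

20·18 = 360.
360 = 13·26 + 22, so 360 mod 26 = 22.
(2 + 22) mod 26 = 24.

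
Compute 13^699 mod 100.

77

Successive squares of 13 mod 100: 13^1≡13, 13^2≡69, 13^4≡61, 13^8≡21, 13^16≡41, 13^32≡81, 13^64≡61, 13^128≡21, 13^256≡41, 13^512≡81.
Since 699 = 1 + 2 + 8 + 16 + 32 + 128 + 512 in binary, 13^699 ≡ 13·69·21·41·81·21·81 ≡ 77 (mod 100).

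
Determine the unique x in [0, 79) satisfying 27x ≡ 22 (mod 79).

33

27⁻¹ ≡ 41 (mod 79) because 27·41 = 1107 = 14·79 + 1.
So x ≡ 41·22 = 902 ≡ 33 (mod 79).
Check: 27·33 = 891 = 11·79 + 22.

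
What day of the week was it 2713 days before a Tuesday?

Friday

Dividing 2713 by 7 gives quotient 387 and remainder 4.
Tuesday − 4 days → Friday.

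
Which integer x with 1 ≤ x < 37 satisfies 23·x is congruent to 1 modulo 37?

23·29 = 667 = 18·37 + 1, so 23⁻¹ ≡ 29 (mod 37).

29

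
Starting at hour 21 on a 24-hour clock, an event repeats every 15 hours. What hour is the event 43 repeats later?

43·15 = 645.
645 − 26·24 = 21, so 645 ≡ 21 (mod 24).
(21 + 21) mod 24 = 18.

18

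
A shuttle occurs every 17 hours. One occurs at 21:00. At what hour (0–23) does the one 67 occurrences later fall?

8

67·17 = 1139.
Dividing 1139 by 24 gives quotient 47 and remainder 11.
(21 + 11) mod 24 = 8.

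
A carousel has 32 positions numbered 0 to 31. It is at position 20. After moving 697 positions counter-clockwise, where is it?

27

697 mod 32 = 25 (since 21·32 = 672).
(20 − 25) mod 32 = 27.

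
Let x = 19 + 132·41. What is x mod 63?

132·41 = 5412.
5412 mod 63 = 57 (since 85·63 = 5355).
(19 + 57) mod 63 = 13.

13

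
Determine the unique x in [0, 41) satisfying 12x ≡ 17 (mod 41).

The inverse of 12 mod 41 is 24 (since 12·24 = 288 ≡ 1).
Multiplying both sides by 24: x ≡ 24·17 = 408 ≡ 39 (mod 41).

39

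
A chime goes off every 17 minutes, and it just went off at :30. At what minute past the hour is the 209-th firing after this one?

209·17 = 3553.
3553 mod 60 = 13 (since 59·60 = 3540).
(30 + 13) mod 60 = 43.

43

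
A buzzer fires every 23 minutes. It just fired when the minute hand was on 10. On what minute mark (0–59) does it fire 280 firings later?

280·23 = 6440.
6440 − 107·60 = 20, so 6440 ≡ 20 (mod 60).
(10 + 20) mod 60 = 30.

30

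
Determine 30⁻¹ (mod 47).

11

47 = 1·30 + 17
30 = 1·17 + 13
17 = 1·13 + 4
13 = 3·4 + 1
4 = 4·1 + 0
Back-substituting gives 30·11 ≡ 1 (mod 47).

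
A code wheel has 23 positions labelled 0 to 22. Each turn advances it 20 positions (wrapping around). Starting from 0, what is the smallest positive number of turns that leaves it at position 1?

20·15 = 300 = 13·23 + 1, so 20⁻¹ ≡ 15 (mod 23).

15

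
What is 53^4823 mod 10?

7

Powers of 3 mod 10 repeat with period 4: 3, 9, 7, 1.
4823 mod 4 = 3, so the last digit matches 3^3 = 7.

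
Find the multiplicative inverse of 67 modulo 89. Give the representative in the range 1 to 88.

89 = 1·67 + 22
67 = 3·22 + 1
22 = 22·1 + 0
Back-substituting gives 67·4 ≡ 1 (mod 89).

4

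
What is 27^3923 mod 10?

3

The units digit of 27^n cycles with period 4: 7, 9, 3, 1, …
3923 leaves remainder 3 on division by 4, so 27^3923 ends in 3.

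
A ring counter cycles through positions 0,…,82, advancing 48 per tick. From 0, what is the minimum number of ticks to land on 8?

The inverse of 48 mod 83 is 64 (since 48·64 = 3072 ≡ 1).
So x ≡ 64·8 = 512 ≡ 14 (mod 83).

14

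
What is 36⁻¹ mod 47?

17

47 = 1·36 + 11
36 = 3·11 + 3
11 = 3·3 + 2
3 = 1·2 + 1
2 = 2·1 + 0
Back-substituting gives 36·17 ≡ 1 (mod 47).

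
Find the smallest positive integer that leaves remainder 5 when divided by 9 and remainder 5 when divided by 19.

5

x ≡ 5 (mod 9) gives x ∈ {5}.
The first of these with x mod 19 = 5 is 5.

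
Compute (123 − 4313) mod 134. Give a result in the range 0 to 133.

4313 − 32·134 = 25, so 4313 ≡ 25 (mod 134).
(123 − 25) mod 134 = 98.

98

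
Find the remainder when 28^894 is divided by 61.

By repeated squaring mod 61: 28^1≡28, 28^2≡52, 28^4≡20, 28^8≡34, 28^16≡58, 28^32≡9, 28^64≡20, 28^128≡34, 28^256≡58, 28^512≡9.
894 = 2 + 4 + 8 + 16 + 32 + 64 + 256 + 512, so 28^894 ≡ 52·20·34·58·9·20·58·9 ≡ 41 (mod 61).

41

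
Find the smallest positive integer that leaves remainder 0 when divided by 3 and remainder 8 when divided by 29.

x ≡ 0 (mod 3) gives x ∈ {0, 3, 6, 9, 12, 15, 18, 21, …}.
The first of these with x mod 29 = 8 is 66.

66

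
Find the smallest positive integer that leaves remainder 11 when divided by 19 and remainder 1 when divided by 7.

106

x ≡ 1 (mod 7) gives x ∈ {1, 8, 15, 22, 29, 36, 43, 50, …}.
The first of these with x mod 19 = 11 is 106.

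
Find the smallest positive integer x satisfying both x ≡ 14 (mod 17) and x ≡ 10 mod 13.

218

x ≡ 10 (mod 13) gives x ∈ {10, 23, 36, 49, 62, 75, 88, 101, …}.
The first of these with x mod 17 = 14 is 218.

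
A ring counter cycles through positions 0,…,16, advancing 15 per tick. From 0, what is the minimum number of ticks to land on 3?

7

The inverse of 15 mod 17 is 8 (since 15·8 = 120 ≡ 1).
So x ≡ 8·3 = 24 ≡ 7 (mod 17).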